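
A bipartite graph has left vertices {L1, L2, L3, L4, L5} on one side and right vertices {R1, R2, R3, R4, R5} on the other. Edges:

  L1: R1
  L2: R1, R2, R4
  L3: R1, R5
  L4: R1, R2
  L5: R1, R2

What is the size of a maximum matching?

4

Unit-capacity flow: source→left, listed edges, right→sink; max matching = max flow.
Augmenting path L1→R1 (+1); matched 1.
Augmenting path L2→R2 (+1); matched 2.
Augmenting path L3→R5 (+1); matched 3.
Augmenting path L4→R2→L2→R4 (+1); matched 4.
No augmenting path remains; maximum matching = 4.
König certificate: {L2, L3, R1, R2} is a vertex cover of size 4 (every listed pair touches it), so no matching can be larger.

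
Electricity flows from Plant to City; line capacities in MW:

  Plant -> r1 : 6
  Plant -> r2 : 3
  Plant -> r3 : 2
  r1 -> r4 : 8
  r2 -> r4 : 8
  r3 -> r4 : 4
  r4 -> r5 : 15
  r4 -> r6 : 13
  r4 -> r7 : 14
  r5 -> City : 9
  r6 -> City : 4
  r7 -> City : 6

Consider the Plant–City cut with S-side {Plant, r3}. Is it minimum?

No — its capacity is 13, but the minimum cut has capacity 11.

Given cut capacity: 6 + 3 + 4 = 13.
Augment Plant→r1→r4→r5→City: bottleneck 6, flow now 6.
Augment Plant→r2→r4→r5→City: bottleneck 3, flow now 9.
Augment Plant→r3→r4→r6→City: bottleneck 2, flow now 11.
No augmenting path remains; maximum flow = 11.
In the residual graph, reachable from Plant: {Plant}.
Min-cut edges: Plant→r1 (6), Plant→r2 (3), Plant→r3 (2); capacity 6 + 3 + 2 = 11.
Cut capacity 13 exceeds the max flow 11, so it is not minimum.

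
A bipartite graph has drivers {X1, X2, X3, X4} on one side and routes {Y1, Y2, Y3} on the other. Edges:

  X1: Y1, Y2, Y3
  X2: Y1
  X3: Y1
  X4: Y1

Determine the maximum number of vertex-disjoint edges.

2

Unit-capacity flow: source→left, listed edges, right→sink; max matching = max flow.
Augmenting path X1→Y1 (+1); matched 1.
Augmenting path X2→Y1→X1→Y2 (+1); matched 2.
No augmenting path remains; maximum matching = 2.
König certificate: {X1, Y1} is a vertex cover of size 2 (every listed pair touches it), so no matching can be larger.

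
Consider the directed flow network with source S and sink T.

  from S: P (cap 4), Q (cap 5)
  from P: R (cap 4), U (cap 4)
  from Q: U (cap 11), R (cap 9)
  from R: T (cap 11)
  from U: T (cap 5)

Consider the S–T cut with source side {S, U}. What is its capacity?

14

Edges leaving {S, U}: S→P (4), S→Q (5), U→T (5).
Cut capacity = 4 + 5 + 5 = 14.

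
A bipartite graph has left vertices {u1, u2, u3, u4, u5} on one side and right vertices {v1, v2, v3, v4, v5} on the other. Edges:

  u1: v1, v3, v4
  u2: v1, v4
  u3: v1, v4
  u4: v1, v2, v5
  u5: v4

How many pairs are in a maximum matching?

4

Unit-capacity flow: source→left, listed edges, right→sink; max matching = max flow.
Augmenting path u1→v1 (+1); matched 1.
Augmenting path u2→v4 (+1); matched 2.
Augmenting path u4→v2 (+1); matched 3.
Augmenting path u3→v1→u1→v3 (+1); matched 4.
No augmenting path remains; maximum matching = 4.
König certificate: {u1, u4, v1, v4} is a vertex cover of size 4 (every listed pair touches it), so no matching can be larger.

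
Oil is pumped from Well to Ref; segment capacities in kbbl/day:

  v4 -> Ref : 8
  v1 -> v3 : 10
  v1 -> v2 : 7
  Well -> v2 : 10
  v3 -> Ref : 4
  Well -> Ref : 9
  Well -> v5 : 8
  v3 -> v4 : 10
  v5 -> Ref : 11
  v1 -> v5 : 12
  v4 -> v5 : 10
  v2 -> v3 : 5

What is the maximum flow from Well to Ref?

Augment Well→Ref: bottleneck 9, flow now 9.
Augment Well→v5→Ref: bottleneck 8, flow now 17.
Augment Well→v2→v3→Ref: bottleneck 4, flow now 21.
Augment Well→v2→v3→v4→Ref: bottleneck 1, flow now 22.
No augmenting path remains; maximum flow = 22.
In the residual graph, reachable from Well: {Well, v2}.
Min-cut edges: Well→v5 (8), Well→Ref (9), v2→v3 (5); capacity 8 + 9 + 5 = 22.
This cut is saturated, so no flow can exceed 22.

22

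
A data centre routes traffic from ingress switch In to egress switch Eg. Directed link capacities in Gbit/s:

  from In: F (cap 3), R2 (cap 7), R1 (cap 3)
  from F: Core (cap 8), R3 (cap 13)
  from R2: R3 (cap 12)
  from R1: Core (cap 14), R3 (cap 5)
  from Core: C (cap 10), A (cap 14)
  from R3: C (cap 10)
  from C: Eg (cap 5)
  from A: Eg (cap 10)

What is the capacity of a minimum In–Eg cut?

Augment In→F→Core→C→Eg: bottleneck 3, flow now 3.
Augment In→R2→R3→C→Eg: bottleneck 2, flow now 5.
Augment In→R1→Core→A→Eg: bottleneck 3, flow now 8.
Augment In→R2→R3→C→Core→A→Eg: bottleneck 3, flow now 11. (uses reverse residual edge)
No augmenting path remains; maximum flow = 11.
By max-flow min-cut, the minimum cut capacity equals the max flow.
In the residual graph, reachable from In: {In, R2, R3, C}.
Min-cut edges: In→F (3), In→R1 (3), C→Eg (5); capacity 3 + 3 + 5 = 11.

11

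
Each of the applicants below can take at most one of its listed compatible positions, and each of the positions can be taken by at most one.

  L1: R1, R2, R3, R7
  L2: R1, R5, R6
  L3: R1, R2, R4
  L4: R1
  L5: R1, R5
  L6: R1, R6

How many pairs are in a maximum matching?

5

Unit-capacity flow: source→left, listed edges, right→sink; max matching = max flow.
Augmenting path L1→R1 (+1); matched 1.
Augmenting path L2→R5 (+1); matched 2.
Augmenting path L3→R2 (+1); matched 3.
Augmenting path L6→R6 (+1); matched 4.
Augmenting path L4→R1→L1→R3 (+1); matched 5.
No augmenting path remains; maximum matching = 5.
König certificate: {L1, L3, R1, R5, R6} is a vertex cover of size 5 (every listed pair touches it), so no matching can be larger.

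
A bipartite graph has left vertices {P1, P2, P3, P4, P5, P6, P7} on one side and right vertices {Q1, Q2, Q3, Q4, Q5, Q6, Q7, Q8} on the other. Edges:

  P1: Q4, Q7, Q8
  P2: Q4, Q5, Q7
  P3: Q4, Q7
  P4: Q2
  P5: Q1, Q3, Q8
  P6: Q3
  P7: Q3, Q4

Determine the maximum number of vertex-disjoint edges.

Unit-capacity flow: source→left, listed edges, right→sink; max matching = max flow.
Augmenting path P1→Q4 (+1); matched 1.
Augmenting path P2→Q5 (+1); matched 2.
Augmenting path P3→Q7 (+1); matched 3.
Augmenting path P4→Q2 (+1); matched 4.
Augmenting path P5→Q1 (+1); matched 5.
Augmenting path P6→Q3 (+1); matched 6.
Augmenting path P7→Q4→P1→Q8 (+1); matched 7.
No augmenting path remains; maximum matching = 7.
König certificate: {P1, P2, P3, P4, P5, P6, P7} is a vertex cover of size 7 (every listed pair touches it), so no matching can be larger.

7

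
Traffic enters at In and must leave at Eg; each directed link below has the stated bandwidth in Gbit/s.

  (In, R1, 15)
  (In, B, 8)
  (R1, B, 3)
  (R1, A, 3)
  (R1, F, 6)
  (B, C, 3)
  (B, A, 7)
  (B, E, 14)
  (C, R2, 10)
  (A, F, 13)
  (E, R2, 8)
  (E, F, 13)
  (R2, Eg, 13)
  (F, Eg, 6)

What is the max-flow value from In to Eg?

Augment In→R1→F→Eg: bottleneck 6, flow now 6.
Augment In→B→C→R2→Eg: bottleneck 3, flow now 9.
Augment In→B→E→R2→Eg: bottleneck 5, flow now 14.
Augment In→R1→B→E→R2→Eg: bottleneck 3, flow now 17.
No augmenting path remains; maximum flow = 17.
In the residual graph, reachable from In: {In, R1, A, F}.
Min-cut edges: In→B (8), R1→B (3), F→Eg (6); capacity 8 + 3 + 6 = 17.
This cut is saturated, so no flow can exceed 17.

17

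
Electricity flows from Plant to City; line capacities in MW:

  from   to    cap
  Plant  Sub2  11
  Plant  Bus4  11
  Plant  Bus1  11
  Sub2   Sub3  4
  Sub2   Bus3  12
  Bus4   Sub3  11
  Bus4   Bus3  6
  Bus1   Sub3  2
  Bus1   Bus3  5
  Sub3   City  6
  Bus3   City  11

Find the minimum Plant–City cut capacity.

17

Augment Plant→Sub2→Sub3→City: bottleneck 4, flow now 4.
Augment Plant→Sub2→Bus3→City: bottleneck 7, flow now 11.
Augment Plant→Bus4→Sub3→City: bottleneck 2, flow now 13.
Augment Plant→Bus4→Bus3→City: bottleneck 4, flow now 17.
No augmenting path remains; maximum flow = 17.
By max-flow min-cut, the minimum cut capacity equals the max flow.
In the residual graph, reachable from Plant: {Plant, Sub2, Bus4, Bus1, Sub3, Bus3}.
Min-cut edges: Sub3→City (6), Bus3→City (11); capacity 6 + 11 = 17.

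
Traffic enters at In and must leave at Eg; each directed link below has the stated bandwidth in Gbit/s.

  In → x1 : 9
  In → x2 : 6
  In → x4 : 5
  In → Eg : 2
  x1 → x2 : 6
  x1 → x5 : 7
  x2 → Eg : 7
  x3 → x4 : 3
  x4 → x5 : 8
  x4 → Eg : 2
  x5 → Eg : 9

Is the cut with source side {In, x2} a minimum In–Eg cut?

Given cut capacity: 9 + 5 + 2 + 7 = 23.
Augment In→Eg: bottleneck 2, flow now 2.
Augment In→x2→Eg: bottleneck 6, flow now 8.
Augment In→x4→Eg: bottleneck 2, flow now 10.
Augment In→x1→x2→Eg: bottleneck 1, flow now 11.
Augment In→x1→x5→Eg: bottleneck 7, flow now 18.
Augment In→x4→x5→Eg: bottleneck 2, flow now 20.
No augmenting path remains; maximum flow = 20.
In the residual graph, reachable from In: {In, x1, x2, x4, x5}.
Min-cut edges: In→Eg (2), x2→Eg (7), x4→Eg (2), x5→Eg (9); capacity 2 + 7 + 2 + 9 = 20.
Cut capacity 23 exceeds the max flow 20, so it is not minimum.

No — its capacity is 23, but the minimum cut has capacity 20.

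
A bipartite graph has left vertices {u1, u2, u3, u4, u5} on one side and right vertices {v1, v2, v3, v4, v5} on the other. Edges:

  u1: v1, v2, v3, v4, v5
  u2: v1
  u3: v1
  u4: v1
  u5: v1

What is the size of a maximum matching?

Unit-capacity flow: source→left, listed edges, right→sink; max matching = max flow.
Augmenting path u1→v1 (+1); matched 1.
Augmenting path u2→v1→u1→v2 (+1); matched 2.
No augmenting path remains; maximum matching = 2.
König certificate: {u1, v1} is a vertex cover of size 2 (every listed pair touches it), so no matching can be larger.

2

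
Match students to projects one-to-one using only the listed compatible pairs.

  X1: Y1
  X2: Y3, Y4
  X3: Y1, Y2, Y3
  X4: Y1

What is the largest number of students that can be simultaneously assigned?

Unit-capacity flow: source→left, listed edges, right→sink; max matching = max flow.
Augmenting path X1→Y1 (+1); matched 1.
Augmenting path X2→Y3 (+1); matched 2.
Augmenting path X3→Y2 (+1); matched 3.
No augmenting path remains; maximum matching = 3.
König certificate: {X2, X3, Y1} is a vertex cover of size 3 (every listed pair touches it), so no matching can be larger.

3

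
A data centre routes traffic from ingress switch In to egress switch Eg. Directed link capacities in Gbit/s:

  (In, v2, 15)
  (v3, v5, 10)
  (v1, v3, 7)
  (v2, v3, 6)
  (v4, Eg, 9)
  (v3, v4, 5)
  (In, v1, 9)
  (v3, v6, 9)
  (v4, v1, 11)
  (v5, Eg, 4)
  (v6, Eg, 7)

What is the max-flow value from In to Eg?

13

Augment In→v1→v3→v4→Eg: bottleneck 5, flow now 5.
Augment In→v1→v3→v5→Eg: bottleneck 2, flow now 7.
Augment In→v2→v3→v5→Eg: bottleneck 2, flow now 9.
Augment In→v2→v3→v6→Eg: bottleneck 4, flow now 13.
No augmenting path remains; maximum flow = 13.
In the residual graph, reachable from In: {In, v1, v2}.
Min-cut edges: v1→v3 (7), v2→v3 (6); capacity 7 + 6 = 13.
This cut is saturated, so no flow can exceed 13.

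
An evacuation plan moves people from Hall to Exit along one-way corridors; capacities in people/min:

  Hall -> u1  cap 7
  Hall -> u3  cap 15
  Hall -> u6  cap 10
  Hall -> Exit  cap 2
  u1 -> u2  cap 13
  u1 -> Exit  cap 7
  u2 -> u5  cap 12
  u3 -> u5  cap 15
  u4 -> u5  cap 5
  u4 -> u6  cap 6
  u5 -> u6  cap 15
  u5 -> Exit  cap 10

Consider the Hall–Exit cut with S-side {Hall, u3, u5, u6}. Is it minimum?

Yes — it is a minimum cut (capacity 19).

Given cut capacity: 7 + 2 + 10 = 19.
Augment Hall→Exit: bottleneck 2, flow now 2.
Augment Hall→u1→Exit: bottleneck 7, flow now 9.
Augment Hall→u3→u5→Exit: bottleneck 10, flow now 19.
No augmenting path remains; maximum flow = 19.
Cut capacity 19 equals the max flow, so it is a minimum cut.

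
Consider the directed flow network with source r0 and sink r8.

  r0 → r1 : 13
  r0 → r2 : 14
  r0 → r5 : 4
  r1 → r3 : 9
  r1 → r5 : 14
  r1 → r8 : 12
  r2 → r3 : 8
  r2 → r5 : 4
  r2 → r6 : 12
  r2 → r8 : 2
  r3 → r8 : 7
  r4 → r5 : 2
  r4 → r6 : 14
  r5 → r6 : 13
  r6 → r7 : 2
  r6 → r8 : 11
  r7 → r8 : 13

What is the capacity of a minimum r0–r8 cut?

31

Augment r0→r1→r8: bottleneck 12, flow now 12.
Augment r0→r2→r8: bottleneck 2, flow now 14.
Augment r0→r1→r3→r8: bottleneck 1, flow now 15.
Augment r0→r2→r3→r8: bottleneck 6, flow now 21.
Augment r0→r2→r6→r8: bottleneck 6, flow now 27.
Augment r0→r5→r6→r8: bottleneck 4, flow now 31.
No augmenting path remains; maximum flow = 31.
By max-flow min-cut, the minimum cut capacity equals the max flow.
In the residual graph, reachable from r0: {r0}.
Min-cut edges: r0→r1 (13), r0→r2 (14), r0→r5 (4); capacity 13 + 14 + 4 = 31.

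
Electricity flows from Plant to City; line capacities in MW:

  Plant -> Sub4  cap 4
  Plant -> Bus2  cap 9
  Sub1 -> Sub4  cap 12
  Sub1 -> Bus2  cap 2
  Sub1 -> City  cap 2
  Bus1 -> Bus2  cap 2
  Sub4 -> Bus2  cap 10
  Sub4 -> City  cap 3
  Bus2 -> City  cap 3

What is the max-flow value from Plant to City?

Augment Plant→Sub4→City: bottleneck 3, flow now 3.
Augment Plant→Bus2→City: bottleneck 3, flow now 6.
No augmenting path remains; maximum flow = 6.
In the residual graph, reachable from Plant: {Plant, Sub4, Bus2}.
Min-cut edges: Sub4→City (3), Bus2→City (3); capacity 3 + 3 = 6.
This cut is saturated, so no flow can exceed 6.

6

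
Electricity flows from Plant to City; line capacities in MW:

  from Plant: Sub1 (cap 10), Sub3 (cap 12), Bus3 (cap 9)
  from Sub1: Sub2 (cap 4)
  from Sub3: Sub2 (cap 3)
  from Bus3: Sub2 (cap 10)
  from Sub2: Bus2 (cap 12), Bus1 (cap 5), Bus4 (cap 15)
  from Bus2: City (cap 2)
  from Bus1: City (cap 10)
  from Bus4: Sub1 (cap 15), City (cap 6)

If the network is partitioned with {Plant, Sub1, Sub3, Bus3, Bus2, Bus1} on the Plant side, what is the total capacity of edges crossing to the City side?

Edges leaving {Plant, Sub1, Sub3, Bus3, Bus2, Bus1}: Sub1→Sub2 (4), Sub3→Sub2 (3), Bus3→Sub2 (10), Bus2→City (2), Bus1→City (10).
Cut capacity = 4 + 3 + 10 + 2 + 10 = 29.

29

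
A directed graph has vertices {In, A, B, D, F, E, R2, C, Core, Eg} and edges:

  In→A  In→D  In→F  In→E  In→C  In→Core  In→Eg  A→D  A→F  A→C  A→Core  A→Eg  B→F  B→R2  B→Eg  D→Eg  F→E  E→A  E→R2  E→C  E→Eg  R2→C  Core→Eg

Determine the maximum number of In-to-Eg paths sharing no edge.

Assign every edge capacity 1; by Menger, the answer equals the max flow.
Path In→Eg (+1); total 1.
Path In→A→Eg (+1); total 2.
Path In→D→Eg (+1); total 3.
Path In→E→Eg (+1); total 4.
Path In→Core→Eg (+1); total 5.
No residual In→Eg path; max flow = 5.
Certifying cut of size 5: {A→Eg, Core→Eg, D→Eg, E→Eg, In→Eg}.

5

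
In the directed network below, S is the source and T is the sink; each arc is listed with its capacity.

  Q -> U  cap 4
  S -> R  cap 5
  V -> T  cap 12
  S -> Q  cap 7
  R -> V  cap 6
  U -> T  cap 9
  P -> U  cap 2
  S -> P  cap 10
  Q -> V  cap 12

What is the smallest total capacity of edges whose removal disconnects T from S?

Augment S→P→U→T: bottleneck 2, flow now 2.
Augment S→Q→U→T: bottleneck 4, flow now 6.
Augment S→Q→V→T: bottleneck 3, flow now 9.
Augment S→R→V→T: bottleneck 5, flow now 14.
No augmenting path remains; maximum flow = 14.
By max-flow min-cut, the minimum cut capacity equals the max flow.
In the residual graph, reachable from S: {S, P}.
Min-cut edges: S→Q (7), S→R (5), P→U (2); capacity 7 + 5 + 2 = 14.

14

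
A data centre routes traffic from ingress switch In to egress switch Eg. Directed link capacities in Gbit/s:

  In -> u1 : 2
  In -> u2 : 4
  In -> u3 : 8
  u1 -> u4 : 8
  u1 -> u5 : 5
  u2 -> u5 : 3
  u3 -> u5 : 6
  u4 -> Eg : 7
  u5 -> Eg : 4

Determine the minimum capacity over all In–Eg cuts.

Augment In→u1→u4→Eg: bottleneck 2, flow now 2.
Augment In→u2→u5→Eg: bottleneck 3, flow now 5.
Augment In→u3→u5→Eg: bottleneck 1, flow now 6.
No augmenting path remains; maximum flow = 6.
By max-flow min-cut, the minimum cut capacity equals the max flow.
In the residual graph, reachable from In: {In, u2, u3, u5}.
Min-cut edges: In→u1 (2), u5→Eg (4); capacity 2 + 4 = 6.

6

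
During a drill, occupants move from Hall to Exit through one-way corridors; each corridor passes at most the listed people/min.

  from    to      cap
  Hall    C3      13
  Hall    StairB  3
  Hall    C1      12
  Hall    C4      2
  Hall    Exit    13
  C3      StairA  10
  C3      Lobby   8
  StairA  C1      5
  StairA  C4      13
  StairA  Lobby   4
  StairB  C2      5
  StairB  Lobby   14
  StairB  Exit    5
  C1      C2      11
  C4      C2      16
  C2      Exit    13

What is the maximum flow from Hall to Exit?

Augment Hall→Exit: bottleneck 13, flow now 13.
Augment Hall→StairB→Exit: bottleneck 3, flow now 16.
Augment Hall→C1→C2→Exit: bottleneck 11, flow now 27.
Augment Hall→C4→C2→Exit: bottleneck 2, flow now 29.
No augmenting path remains; maximum flow = 29.
In the residual graph, reachable from Hall: {Hall, C3, StairA, C1, C4, C2, Lobby}.
Min-cut edges: Hall→StairB (3), Hall→Exit (13), C2→Exit (13); capacity 3 + 13 + 13 = 29.
This cut is saturated, so no flow can exceed 29.

29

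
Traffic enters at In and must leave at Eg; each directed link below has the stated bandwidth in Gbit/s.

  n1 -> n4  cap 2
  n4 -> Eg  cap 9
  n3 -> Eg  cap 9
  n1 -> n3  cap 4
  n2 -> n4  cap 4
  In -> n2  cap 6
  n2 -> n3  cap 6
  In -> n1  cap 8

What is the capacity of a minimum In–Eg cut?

12

Augment In→n1→n3→Eg: bottleneck 4, flow now 4.
Augment In→n1→n4→Eg: bottleneck 2, flow now 6.
Augment In→n2→n3→Eg: bottleneck 5, flow now 11.
Augment In→n2→n4→Eg: bottleneck 1, flow now 12.
No augmenting path remains; maximum flow = 12.
By max-flow min-cut, the minimum cut capacity equals the max flow.
In the residual graph, reachable from In: {In, n1}.
Min-cut edges: In→n2 (6), n1→n3 (4), n1→n4 (2); capacity 6 + 4 + 2 = 12.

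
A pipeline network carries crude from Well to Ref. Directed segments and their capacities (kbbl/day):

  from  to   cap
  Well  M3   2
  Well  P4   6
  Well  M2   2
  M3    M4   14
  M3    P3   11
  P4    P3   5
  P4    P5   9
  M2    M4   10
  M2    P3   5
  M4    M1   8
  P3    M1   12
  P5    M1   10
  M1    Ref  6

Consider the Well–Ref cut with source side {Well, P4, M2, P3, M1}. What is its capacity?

27

Edges leaving {Well, P4, M2, P3, M1}: Well→M3 (2), P4→P5 (9), M2→M4 (10), M1→Ref (6).
Cut capacity = 2 + 9 + 10 + 6 = 27.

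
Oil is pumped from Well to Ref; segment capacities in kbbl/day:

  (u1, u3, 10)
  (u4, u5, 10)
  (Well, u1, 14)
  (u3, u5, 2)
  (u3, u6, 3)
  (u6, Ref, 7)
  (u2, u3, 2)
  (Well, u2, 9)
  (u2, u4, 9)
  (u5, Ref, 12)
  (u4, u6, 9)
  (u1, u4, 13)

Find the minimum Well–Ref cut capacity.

Augment Well→u1→u3→u5→Ref: bottleneck 2, flow now 2.
Augment Well→u1→u3→u6→Ref: bottleneck 3, flow now 5.
Augment Well→u1→u4→u5→Ref: bottleneck 9, flow now 14.
Augment Well→u2→u4→u5→Ref: bottleneck 1, flow now 15.
Augment Well→u2→u4→u6→Ref: bottleneck 4, flow now 19.
No augmenting path remains; maximum flow = 19.
By max-flow min-cut, the minimum cut capacity equals the max flow.
In the residual graph, reachable from Well: {Well, u1, u2, u3, u4, u6}.
Min-cut edges: u3→u5 (2), u4→u5 (10), u6→Ref (7); capacity 2 + 10 + 7 = 19.

19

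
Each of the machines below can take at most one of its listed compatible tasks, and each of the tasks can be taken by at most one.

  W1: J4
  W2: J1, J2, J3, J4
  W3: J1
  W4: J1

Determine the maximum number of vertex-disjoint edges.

Unit-capacity flow: source→left, listed edges, right→sink; max matching = max flow.
Augmenting path W1→J4 (+1); matched 1.
Augmenting path W2→J1 (+1); matched 2.
Augmenting path W3→J1→W2→J2 (+1); matched 3.
No augmenting path remains; maximum matching = 3.
König certificate: {W1, W2, J1} is a vertex cover of size 3 (every listed pair touches it), so no matching can be larger.

3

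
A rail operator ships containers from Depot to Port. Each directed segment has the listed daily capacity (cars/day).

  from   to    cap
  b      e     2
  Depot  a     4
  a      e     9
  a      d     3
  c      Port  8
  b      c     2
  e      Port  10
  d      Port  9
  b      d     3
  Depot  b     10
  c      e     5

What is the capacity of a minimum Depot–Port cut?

11

Augment Depot→a→d→Port: bottleneck 3, flow now 3.
Augment Depot→a→e→Port: bottleneck 1, flow now 4.
Augment Depot→b→c→Port: bottleneck 2, flow now 6.
Augment Depot→b→d→Port: bottleneck 3, flow now 9.
Augment Depot→b→e→Port: bottleneck 2, flow now 11.
No augmenting path remains; maximum flow = 11.
By max-flow min-cut, the minimum cut capacity equals the max flow.
In the residual graph, reachable from Depot: {Depot, b}.
Min-cut edges: Depot→a (4), b→c (2), b→d (3), b→e (2); capacity 4 + 2 + 3 + 2 = 11.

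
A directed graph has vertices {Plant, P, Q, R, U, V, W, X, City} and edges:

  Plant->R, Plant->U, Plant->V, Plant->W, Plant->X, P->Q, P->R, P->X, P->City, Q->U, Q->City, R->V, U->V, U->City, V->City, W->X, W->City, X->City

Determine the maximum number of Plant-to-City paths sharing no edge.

Assign every edge capacity 1; by Menger, the answer equals the max flow.
Path Plant→U→City (+1); total 1.
Path Plant→V→City (+1); total 2.
Path Plant→W→City (+1); total 3.
Path Plant→X→City (+1); total 4.
No residual Plant→City path; max flow = 4.
Certifying cut of size 4: {Plant→U, Plant→W, Plant→X, V→City}.

4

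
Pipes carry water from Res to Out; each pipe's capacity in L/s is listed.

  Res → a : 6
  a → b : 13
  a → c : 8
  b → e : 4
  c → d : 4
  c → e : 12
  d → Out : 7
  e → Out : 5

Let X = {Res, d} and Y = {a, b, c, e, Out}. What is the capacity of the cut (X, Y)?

13

Edges leaving {Res, d}: Res→a (6), d→Out (7).
Cut capacity = 6 + 7 = 13.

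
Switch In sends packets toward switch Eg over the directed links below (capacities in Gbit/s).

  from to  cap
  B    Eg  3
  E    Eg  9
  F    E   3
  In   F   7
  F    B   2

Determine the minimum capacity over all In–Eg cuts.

5

Augment In→F→B→Eg: bottleneck 2, flow now 2.
Augment In→F→E→Eg: bottleneck 3, flow now 5.
No augmenting path remains; maximum flow = 5.
By max-flow min-cut, the minimum cut capacity equals the max flow.
In the residual graph, reachable from In: {In, F}.
Min-cut edges: F→B (2), F→E (3); capacity 2 + 3 = 5.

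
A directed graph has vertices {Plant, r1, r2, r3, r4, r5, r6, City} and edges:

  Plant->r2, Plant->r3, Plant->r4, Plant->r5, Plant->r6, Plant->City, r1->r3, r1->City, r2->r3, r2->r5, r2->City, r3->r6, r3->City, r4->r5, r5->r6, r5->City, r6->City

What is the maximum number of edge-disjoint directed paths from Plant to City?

Assign every edge capacity 1; by Menger, the answer equals the max flow.
Path Plant→City (+1); total 1.
Path Plant→r2→City (+1); total 2.
Path Plant→r3→City (+1); total 3.
Path Plant→r5→City (+1); total 4.
Path Plant→r6→City (+1); total 5.
No residual Plant→City path; max flow = 5.
Certifying cut of size 5: {Plant→City, Plant→r2, Plant→r3, r5→City, r6→City}.

5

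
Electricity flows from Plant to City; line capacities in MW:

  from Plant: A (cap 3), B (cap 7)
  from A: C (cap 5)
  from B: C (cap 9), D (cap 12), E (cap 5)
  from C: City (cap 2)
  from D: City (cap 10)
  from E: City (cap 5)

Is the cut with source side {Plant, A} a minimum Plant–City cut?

No — its capacity is 12, but the minimum cut has capacity 9.

Given cut capacity: 7 + 5 = 12.
Augment Plant→A→C→City: bottleneck 2, flow now 2.
Augment Plant→B→D→City: bottleneck 7, flow now 9.
No augmenting path remains; maximum flow = 9.
In the residual graph, reachable from Plant: {Plant, A, C}.
Min-cut edges: Plant→B (7), C→City (2); capacity 7 + 2 = 9.
Cut capacity 12 exceeds the max flow 9, so it is not minimum.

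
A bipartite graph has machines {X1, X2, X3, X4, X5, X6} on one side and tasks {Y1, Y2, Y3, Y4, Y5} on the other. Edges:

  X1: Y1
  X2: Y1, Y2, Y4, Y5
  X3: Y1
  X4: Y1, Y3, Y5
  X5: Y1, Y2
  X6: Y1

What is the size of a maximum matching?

4

Unit-capacity flow: source→left, listed edges, right→sink; max matching = max flow.
Augmenting path X1→Y1 (+1); matched 1.
Augmenting path X2→Y2 (+1); matched 2.
Augmenting path X4→Y3 (+1); matched 3.
Augmenting path X5→Y2→X2→Y4 (+1); matched 4.
No augmenting path remains; maximum matching = 4.
König certificate: {X2, X4, X5, Y1} is a vertex cover of size 4 (every listed pair touches it), so no matching can be larger.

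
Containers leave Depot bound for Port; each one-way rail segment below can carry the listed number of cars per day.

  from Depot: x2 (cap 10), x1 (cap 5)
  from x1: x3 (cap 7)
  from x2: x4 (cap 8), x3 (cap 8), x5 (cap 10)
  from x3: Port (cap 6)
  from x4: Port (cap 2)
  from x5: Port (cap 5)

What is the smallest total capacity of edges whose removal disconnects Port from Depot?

Augment Depot→x1→x3→Port: bottleneck 5, flow now 5.
Augment Depot→x2→x3→Port: bottleneck 1, flow now 6.
Augment Depot→x2→x4→Port: bottleneck 2, flow now 8.
Augment Depot→x2→x5→Port: bottleneck 5, flow now 13.
No augmenting path remains; maximum flow = 13.
By max-flow min-cut, the minimum cut capacity equals the max flow.
In the residual graph, reachable from Depot: {Depot, x1, x2, x3, x4, x5}.
Min-cut edges: x3→Port (6), x4→Port (2), x5→Port (5); capacity 6 + 2 + 5 = 13.

13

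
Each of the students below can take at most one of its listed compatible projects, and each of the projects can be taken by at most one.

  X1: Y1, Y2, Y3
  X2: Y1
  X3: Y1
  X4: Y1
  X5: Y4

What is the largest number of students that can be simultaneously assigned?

3

Unit-capacity flow: source→left, listed edges, right→sink; max matching = max flow.
Augmenting path X1→Y1 (+1); matched 1.
Augmenting path X5→Y4 (+1); matched 2.
Augmenting path X2→Y1→X1→Y2 (+1); matched 3.
No augmenting path remains; maximum matching = 3.
König certificate: {X1, X5, Y1} is a vertex cover of size 3 (every listed pair touches it), so no matching can be larger.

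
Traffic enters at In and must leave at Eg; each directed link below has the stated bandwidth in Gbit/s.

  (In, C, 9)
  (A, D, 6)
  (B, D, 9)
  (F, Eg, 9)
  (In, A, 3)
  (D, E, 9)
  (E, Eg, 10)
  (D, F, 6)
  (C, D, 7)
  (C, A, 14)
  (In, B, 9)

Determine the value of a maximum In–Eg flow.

Augment In→A→D→E→Eg: bottleneck 3, flow now 3.
Augment In→B→D→E→Eg: bottleneck 6, flow now 9.
Augment In→B→D→F→Eg: bottleneck 3, flow now 12.
Augment In→C→D→F→Eg: bottleneck 3, flow now 15.
No augmenting path remains; maximum flow = 15.
In the residual graph, reachable from In: {In, A, B, C, D}.
Min-cut edges: D→E (9), D→F (6); capacity 9 + 6 = 15.
This cut is saturated, so no flow can exceed 15.

15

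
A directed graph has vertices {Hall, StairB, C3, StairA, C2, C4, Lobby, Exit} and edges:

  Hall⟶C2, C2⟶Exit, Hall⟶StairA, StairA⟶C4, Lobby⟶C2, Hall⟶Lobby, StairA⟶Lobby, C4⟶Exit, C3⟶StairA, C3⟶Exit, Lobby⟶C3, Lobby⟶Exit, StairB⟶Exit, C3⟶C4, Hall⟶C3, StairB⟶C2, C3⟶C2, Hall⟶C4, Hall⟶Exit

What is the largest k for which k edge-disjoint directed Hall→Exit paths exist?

5

Assign every edge capacity 1; by Menger, the answer equals the max flow.
Path Hall→Exit (+1); total 1.
Path Hall→C3→Exit (+1); total 2.
Path Hall→C2→Exit (+1); total 3.
Path Hall→C4→Exit (+1); total 4.
Path Hall→Lobby→Exit (+1); total 5.
No residual Hall→Exit path; max flow = 5.
Certifying cut of size 5: {C2→Exit, C3→Exit, C4→Exit, Hall→Exit, Lobby→Exit}.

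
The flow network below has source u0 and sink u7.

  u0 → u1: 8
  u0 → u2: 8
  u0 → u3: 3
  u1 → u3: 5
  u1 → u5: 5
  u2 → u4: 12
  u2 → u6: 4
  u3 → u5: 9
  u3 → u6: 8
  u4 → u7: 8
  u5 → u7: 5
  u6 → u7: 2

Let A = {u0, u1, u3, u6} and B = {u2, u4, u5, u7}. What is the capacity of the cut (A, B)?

Edges leaving {u0, u1, u3, u6}: u0→u2 (8), u1→u5 (5), u3→u5 (9), u6→u7 (2).
Cut capacity = 8 + 5 + 9 + 2 = 24.

24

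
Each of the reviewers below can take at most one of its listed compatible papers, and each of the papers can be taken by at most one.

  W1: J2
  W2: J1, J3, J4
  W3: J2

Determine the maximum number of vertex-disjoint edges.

Unit-capacity flow: source→left, listed edges, right→sink; max matching = max flow.
Augmenting path W1→J2 (+1); matched 1.
Augmenting path W2→J1 (+1); matched 2.
No augmenting path remains; maximum matching = 2.
König certificate: {W2, J2} is a vertex cover of size 2 (every listed pair touches it), so no matching can be larger.

2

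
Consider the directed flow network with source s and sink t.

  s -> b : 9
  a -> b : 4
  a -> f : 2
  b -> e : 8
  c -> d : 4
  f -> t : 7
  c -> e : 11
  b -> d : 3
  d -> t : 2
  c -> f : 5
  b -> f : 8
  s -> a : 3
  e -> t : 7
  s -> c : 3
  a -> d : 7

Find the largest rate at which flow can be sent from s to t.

15

Augment s→a→d→t: bottleneck 2, flow now 2.
Augment s→a→f→t: bottleneck 1, flow now 3.
Augment s→b→e→t: bottleneck 7, flow now 10.
Augment s→b→f→t: bottleneck 2, flow now 12.
Augment s→c→f→t: bottleneck 3, flow now 15.
No augmenting path remains; maximum flow = 15.
In the residual graph, reachable from s: {s}.
Min-cut edges: s→a (3), s→b (9), s→c (3); capacity 3 + 9 + 3 = 15.
This cut is saturated, so no flow can exceed 15.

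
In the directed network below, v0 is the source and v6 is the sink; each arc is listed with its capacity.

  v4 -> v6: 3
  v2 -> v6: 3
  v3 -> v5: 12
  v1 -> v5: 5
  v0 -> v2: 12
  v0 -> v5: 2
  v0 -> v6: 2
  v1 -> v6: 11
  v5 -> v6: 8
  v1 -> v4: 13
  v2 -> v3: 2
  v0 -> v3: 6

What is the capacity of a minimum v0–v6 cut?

13

Augment v0→v6: bottleneck 2, flow now 2.
Augment v0→v2→v6: bottleneck 3, flow now 5.
Augment v0→v5→v6: bottleneck 2, flow now 7.
Augment v0→v3→v5→v6: bottleneck 6, flow now 13.
No augmenting path remains; maximum flow = 13.
By max-flow min-cut, the minimum cut capacity equals the max flow.
In the residual graph, reachable from v0: {v0, v2, v3, v5}.
Min-cut edges: v0→v6 (2), v2→v6 (3), v5→v6 (8); capacity 2 + 3 + 8 = 13.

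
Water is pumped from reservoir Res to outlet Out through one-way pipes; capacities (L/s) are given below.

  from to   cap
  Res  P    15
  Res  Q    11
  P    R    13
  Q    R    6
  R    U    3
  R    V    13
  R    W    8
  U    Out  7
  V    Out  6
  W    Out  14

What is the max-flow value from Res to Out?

17

Augment Res→P→R→U→Out: bottleneck 3, flow now 3.
Augment Res→P→R→V→Out: bottleneck 6, flow now 9.
Augment Res→P→R→W→Out: bottleneck 4, flow now 13.
Augment Res→Q→R→W→Out: bottleneck 4, flow now 17.
No augmenting path remains; maximum flow = 17.
In the residual graph, reachable from Res: {Res, P, Q, R, V}.
Min-cut edges: R→U (3), R→W (8), V→Out (6); capacity 3 + 8 + 6 = 17.
This cut is saturated, so no flow can exceed 17.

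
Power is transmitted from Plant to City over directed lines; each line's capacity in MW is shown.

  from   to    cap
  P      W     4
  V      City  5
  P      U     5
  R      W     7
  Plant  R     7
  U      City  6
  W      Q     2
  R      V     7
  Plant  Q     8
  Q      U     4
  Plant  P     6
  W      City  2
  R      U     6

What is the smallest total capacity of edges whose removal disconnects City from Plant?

Augment Plant→P→U→City: bottleneck 5, flow now 5.
Augment Plant→P→W→City: bottleneck 1, flow now 6.
Augment Plant→Q→U→City: bottleneck 1, flow now 7.
Augment Plant→R→V→City: bottleneck 5, flow now 12.
Augment Plant→R→W→City: bottleneck 1, flow now 13.
No augmenting path remains; maximum flow = 13.
By max-flow min-cut, the minimum cut capacity equals the max flow.
In the residual graph, reachable from Plant: {Plant, P, Q, R, U, V, W}.
Min-cut edges: U→City (6), V→City (5), W→City (2); capacity 6 + 5 + 2 = 13.

13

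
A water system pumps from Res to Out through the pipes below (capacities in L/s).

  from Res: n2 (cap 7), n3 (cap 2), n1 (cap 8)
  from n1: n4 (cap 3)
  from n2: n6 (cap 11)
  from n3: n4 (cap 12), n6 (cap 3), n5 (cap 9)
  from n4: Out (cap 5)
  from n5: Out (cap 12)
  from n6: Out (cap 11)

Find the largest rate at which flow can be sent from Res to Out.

Augment Res→n1→n4→Out: bottleneck 3, flow now 3.
Augment Res→n2→n6→Out: bottleneck 7, flow now 10.
Augment Res→n3→n4→Out: bottleneck 2, flow now 12.
No augmenting path remains; maximum flow = 12.
In the residual graph, reachable from Res: {Res, n1}.
Min-cut edges: Res→n2 (7), Res→n3 (2), n1→n4 (3); capacity 7 + 2 + 3 = 12.
This cut is saturated, so no flow can exceed 12.

12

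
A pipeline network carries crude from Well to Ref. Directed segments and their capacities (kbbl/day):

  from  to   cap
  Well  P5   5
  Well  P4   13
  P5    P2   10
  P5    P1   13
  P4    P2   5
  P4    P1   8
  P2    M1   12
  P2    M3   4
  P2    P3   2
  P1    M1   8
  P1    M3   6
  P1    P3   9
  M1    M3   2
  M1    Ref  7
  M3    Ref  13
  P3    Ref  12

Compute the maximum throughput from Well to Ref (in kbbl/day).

18

Augment Well→P5→P2→M1→Ref: bottleneck 5, flow now 5.
Augment Well→P4→P2→M1→Ref: bottleneck 2, flow now 7.
Augment Well→P4→P2→M3→Ref: bottleneck 3, flow now 10.
Augment Well→P4→P1→M3→Ref: bottleneck 6, flow now 16.
Augment Well→P4→P1→P3→Ref: bottleneck 2, flow now 18.
No augmenting path remains; maximum flow = 18.
In the residual graph, reachable from Well: {Well}.
Min-cut edges: Well→P5 (5), Well→P4 (13); capacity 5 + 13 = 18.
This cut is saturated, so no flow can exceed 18.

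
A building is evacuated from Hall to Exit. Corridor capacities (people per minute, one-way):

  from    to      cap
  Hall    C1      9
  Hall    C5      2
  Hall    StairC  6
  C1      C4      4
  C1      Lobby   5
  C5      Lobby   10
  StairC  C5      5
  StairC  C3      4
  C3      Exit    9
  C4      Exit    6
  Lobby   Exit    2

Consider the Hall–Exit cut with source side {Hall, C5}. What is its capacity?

Edges leaving {Hall, C5}: Hall→C1 (9), Hall→StairC (6), C5→Lobby (10).
Cut capacity = 9 + 6 + 10 = 25.

25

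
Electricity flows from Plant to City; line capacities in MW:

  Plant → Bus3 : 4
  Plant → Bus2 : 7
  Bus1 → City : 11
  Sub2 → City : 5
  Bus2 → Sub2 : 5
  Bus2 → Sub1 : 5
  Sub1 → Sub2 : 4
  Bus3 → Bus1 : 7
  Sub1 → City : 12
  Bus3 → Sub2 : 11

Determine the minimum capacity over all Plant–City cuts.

11

Augment Plant→Bus2→Sub2→City: bottleneck 5, flow now 5.
Augment Plant→Bus2→Sub1→City: bottleneck 2, flow now 7.
Augment Plant→Bus3→Bus1→City: bottleneck 4, flow now 11.
No augmenting path remains; maximum flow = 11.
By max-flow min-cut, the minimum cut capacity equals the max flow.
In the residual graph, reachable from Plant: {Plant}.
Min-cut edges: Plant→Bus2 (7), Plant→Bus3 (4); capacity 7 + 4 = 11.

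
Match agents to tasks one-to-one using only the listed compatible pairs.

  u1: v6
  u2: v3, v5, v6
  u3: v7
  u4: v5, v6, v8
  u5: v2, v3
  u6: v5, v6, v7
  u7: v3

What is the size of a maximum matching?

Unit-capacity flow: source→left, listed edges, right→sink; max matching = max flow.
Augmenting path u1→v6 (+1); matched 1.
Augmenting path u2→v3 (+1); matched 2.
Augmenting path u3→v7 (+1); matched 3.
Augmenting path u4→v5 (+1); matched 4.
Augmenting path u5→v2 (+1); matched 5.
Augmenting path u6→v5→u4→v8 (+1); matched 6.
No augmenting path remains; maximum matching = 6.
König certificate: {u4, u5, v3, v5, v6, v7} is a vertex cover of size 6 (every listed pair touches it), so no matching can be larger.

6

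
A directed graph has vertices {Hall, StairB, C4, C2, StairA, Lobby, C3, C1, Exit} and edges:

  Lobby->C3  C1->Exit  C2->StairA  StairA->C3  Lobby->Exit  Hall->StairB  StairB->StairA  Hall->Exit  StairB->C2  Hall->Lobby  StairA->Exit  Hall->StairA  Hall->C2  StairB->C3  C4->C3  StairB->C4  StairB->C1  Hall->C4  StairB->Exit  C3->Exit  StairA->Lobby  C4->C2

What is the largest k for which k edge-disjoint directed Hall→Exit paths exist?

5

Assign every edge capacity 1; by Menger, the answer equals the max flow.
Path Hall→Exit (+1); total 1.
Path Hall→StairB→Exit (+1); total 2.
Path Hall→StairA→Exit (+1); total 3.
Path Hall→Lobby→Exit (+1); total 4.
Path Hall→C4→C3→Exit (+1); total 5.
No residual Hall→Exit path; max flow = 5.
Certifying cut of size 5: {C3→Exit, Hall→Exit, Hall→StairB, Lobby→Exit, StairA→Exit}.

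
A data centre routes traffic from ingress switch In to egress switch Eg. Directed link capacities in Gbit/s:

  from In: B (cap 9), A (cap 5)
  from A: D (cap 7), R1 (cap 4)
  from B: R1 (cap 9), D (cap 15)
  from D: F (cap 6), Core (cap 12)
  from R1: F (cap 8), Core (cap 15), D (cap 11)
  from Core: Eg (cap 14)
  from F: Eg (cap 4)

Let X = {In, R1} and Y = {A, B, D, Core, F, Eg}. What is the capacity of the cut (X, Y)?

Edges leaving {In, R1}: In→A (5), In→B (9), R1→D (11), R1→Core (15), R1→F (8).
Cut capacity = 5 + 9 + 11 + 15 + 8 = 48.

48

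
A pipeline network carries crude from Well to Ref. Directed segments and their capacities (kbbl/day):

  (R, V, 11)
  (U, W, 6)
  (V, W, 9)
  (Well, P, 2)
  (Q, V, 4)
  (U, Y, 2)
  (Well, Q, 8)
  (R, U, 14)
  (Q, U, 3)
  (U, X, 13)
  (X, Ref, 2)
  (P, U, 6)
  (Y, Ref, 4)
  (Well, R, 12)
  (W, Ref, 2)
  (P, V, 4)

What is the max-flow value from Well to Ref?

Augment Well→P→U→W→Ref: bottleneck 2, flow now 2.
Augment Well→Q→U→X→Ref: bottleneck 2, flow now 4.
Augment Well→Q→U→Y→Ref: bottleneck 1, flow now 5.
Augment Well→R→U→Y→Ref: bottleneck 1, flow now 6.
No augmenting path remains; maximum flow = 6.
In the residual graph, reachable from Well: {Well, P, Q, R, U, V, W, X}.
Min-cut edges: U→Y (2), W→Ref (2), X→Ref (2); capacity 2 + 2 + 2 = 6.
This cut is saturated, so no flow can exceed 6.

6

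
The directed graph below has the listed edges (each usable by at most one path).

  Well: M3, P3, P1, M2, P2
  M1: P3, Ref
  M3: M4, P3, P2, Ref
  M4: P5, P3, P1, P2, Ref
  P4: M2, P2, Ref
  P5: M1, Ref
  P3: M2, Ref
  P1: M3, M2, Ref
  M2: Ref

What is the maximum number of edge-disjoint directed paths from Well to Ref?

Assign every edge capacity 1; by Menger, the answer equals the max flow.
Path Well→M3→Ref (+1); total 1.
Path Well→P3→Ref (+1); total 2.
Path Well→P1→Ref (+1); total 3.
Path Well→M2→Ref (+1); total 4.
No residual Well→Ref path; max flow = 4.
Certifying cut of size 4: {Well→M2, Well→M3, Well→P1, Well→P3}.

4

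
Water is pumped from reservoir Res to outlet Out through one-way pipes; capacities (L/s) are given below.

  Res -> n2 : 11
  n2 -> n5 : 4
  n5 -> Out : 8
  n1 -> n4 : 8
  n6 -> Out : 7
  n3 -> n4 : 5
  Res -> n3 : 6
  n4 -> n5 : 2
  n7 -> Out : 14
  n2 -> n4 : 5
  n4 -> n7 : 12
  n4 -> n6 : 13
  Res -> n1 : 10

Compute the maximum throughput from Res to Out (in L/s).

Augment Res→n2→n5→Out: bottleneck 4, flow now 4.
Augment Res→n1→n4→n5→Out: bottleneck 2, flow now 6.
Augment Res→n1→n4→n6→Out: bottleneck 6, flow now 12.
Augment Res→n2→n4→n6→Out: bottleneck 1, flow now 13.
Augment Res→n2→n4→n7→Out: bottleneck 4, flow now 17.
Augment Res→n3→n4→n7→Out: bottleneck 5, flow now 22.
No augmenting path remains; maximum flow = 22.
In the residual graph, reachable from Res: {Res, n1, n2, n3}.
Min-cut edges: n1→n4 (8), n2→n4 (5), n2→n5 (4), n3→n4 (5); capacity 8 + 5 + 4 + 5 = 22.
This cut is saturated, so no flow can exceed 22.

22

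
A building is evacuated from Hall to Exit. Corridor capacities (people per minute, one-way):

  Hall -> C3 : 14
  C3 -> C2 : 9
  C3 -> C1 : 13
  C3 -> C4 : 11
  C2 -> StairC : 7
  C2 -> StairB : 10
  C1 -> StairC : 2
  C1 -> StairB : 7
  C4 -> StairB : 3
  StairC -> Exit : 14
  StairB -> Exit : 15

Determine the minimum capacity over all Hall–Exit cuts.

Augment Hall→C3→C2→StairC→Exit: bottleneck 7, flow now 7.
Augment Hall→C3→C2→StairB→Exit: bottleneck 2, flow now 9.
Augment Hall→C3→C1→StairC→Exit: bottleneck 2, flow now 11.
Augment Hall→C3→C1→StairB→Exit: bottleneck 3, flow now 14.
No augmenting path remains; maximum flow = 14.
By max-flow min-cut, the minimum cut capacity equals the max flow.
In the residual graph, reachable from Hall: {Hall}.
Min-cut edges: Hall→C3 (14); capacity 14 = 14.

14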